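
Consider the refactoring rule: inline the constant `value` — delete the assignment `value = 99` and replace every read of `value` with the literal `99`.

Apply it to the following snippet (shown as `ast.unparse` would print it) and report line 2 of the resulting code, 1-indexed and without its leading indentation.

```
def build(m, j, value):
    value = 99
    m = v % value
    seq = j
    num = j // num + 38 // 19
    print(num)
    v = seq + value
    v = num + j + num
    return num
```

m = v % 99

Transformed code:
def build(m, j, value):
    m = v % 99
    seq = j
    num = j // num + 38 // 19
    print(num)
    v = seq + 99
    v = num + j + num
    return num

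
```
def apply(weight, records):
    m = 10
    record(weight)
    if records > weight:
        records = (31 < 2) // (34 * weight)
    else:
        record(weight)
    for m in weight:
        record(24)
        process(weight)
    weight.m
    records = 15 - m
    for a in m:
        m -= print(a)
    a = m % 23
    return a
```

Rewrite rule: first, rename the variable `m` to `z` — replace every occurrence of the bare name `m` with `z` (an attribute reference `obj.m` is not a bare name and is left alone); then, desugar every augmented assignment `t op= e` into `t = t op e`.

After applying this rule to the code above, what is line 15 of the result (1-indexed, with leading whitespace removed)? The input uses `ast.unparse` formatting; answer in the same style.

Transformed code:
def apply(weight, records):
    z = 10
    record(weight)
    if records > weight:
        records = (31 < 2) // (34 * weight)
    else:
        record(weight)
    for z in weight:
        record(24)
        process(weight)
    weight.m
    records = 15 - z
    for a in z:
        z = z - print(a)
    a = z % 23
    return a

a = z % 23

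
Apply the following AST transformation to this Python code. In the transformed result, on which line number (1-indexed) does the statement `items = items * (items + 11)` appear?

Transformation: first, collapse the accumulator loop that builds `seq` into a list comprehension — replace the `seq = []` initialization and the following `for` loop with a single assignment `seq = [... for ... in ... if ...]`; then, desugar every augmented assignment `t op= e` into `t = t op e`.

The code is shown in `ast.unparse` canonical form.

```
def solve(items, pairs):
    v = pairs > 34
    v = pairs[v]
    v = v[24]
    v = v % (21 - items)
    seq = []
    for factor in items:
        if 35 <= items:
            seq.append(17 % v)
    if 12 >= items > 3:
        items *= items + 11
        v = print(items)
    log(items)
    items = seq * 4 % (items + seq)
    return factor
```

Transformed code:
def solve(items, pairs):
    v = pairs > 34
    v = pairs[v]
    v = v[24]
    v = v % (21 - items)
    seq = [17 % v for factor in items if 35 <= items]
    if 12 >= items > 3:
        items = items * (items + 11)
        v = print(items)
    log(items)
    items = seq * 4 % (items + seq)
    return factor

8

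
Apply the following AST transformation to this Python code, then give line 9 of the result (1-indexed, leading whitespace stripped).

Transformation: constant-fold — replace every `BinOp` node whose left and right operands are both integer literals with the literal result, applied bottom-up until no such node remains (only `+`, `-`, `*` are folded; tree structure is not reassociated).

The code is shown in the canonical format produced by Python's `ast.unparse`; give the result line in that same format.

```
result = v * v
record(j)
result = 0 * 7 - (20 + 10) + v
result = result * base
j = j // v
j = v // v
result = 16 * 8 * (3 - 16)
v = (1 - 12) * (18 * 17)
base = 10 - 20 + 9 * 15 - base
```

base = 125 - base

Transformed code:
result = v * v
record(j)
result = -30 + v
result = result * base
j = j // v
j = v // v
result = -1664
v = -3366
base = 125 - base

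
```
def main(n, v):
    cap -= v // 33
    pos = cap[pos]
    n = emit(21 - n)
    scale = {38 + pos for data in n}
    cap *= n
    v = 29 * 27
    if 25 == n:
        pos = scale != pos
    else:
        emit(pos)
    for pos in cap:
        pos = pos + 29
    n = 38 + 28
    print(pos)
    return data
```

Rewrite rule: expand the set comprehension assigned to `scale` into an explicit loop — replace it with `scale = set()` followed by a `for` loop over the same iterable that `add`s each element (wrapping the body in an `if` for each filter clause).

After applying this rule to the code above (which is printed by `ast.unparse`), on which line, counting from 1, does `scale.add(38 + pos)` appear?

7

Transformed code:
def main(n, v):
    cap -= v // 33
    pos = cap[pos]
    n = emit(21 - n)
    scale = set()
    for data in n:
        scale.add(38 + pos)
    cap *= n
    v = 29 * 27
    if 25 == n:
        pos = scale != pos
    else:
        emit(pos)
    for pos in cap:
        pos = pos + 29
    n = 38 + 28
    print(pos)
    return data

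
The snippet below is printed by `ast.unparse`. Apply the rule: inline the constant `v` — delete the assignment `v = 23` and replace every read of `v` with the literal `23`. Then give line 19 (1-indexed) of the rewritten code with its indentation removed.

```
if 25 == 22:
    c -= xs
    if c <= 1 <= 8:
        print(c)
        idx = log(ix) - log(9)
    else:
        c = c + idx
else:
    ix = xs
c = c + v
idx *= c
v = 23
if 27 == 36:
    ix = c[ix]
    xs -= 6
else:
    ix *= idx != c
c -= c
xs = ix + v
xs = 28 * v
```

xs = 28 * 23

Transformed code:
if 25 == 22:
    c -= xs
    if c <= 1 <= 8:
        print(c)
        idx = log(ix) - log(9)
    else:
        c = c + idx
else:
    ix = xs
c = c + 23
idx *= c
if 27 == 36:
    ix = c[ix]
    xs -= 6
else:
    ix *= idx != c
c -= c
xs = ix + 23
xs = 28 * 23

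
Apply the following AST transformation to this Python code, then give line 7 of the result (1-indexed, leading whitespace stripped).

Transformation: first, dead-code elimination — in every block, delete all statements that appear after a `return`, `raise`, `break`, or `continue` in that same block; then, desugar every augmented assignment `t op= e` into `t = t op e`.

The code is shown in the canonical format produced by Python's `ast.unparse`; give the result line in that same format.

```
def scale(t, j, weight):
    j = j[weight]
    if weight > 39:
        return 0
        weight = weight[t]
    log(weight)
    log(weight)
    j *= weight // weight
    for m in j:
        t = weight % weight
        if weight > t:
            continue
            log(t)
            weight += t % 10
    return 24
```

Transformed code:
def scale(t, j, weight):
    j = j[weight]
    if weight > 39:
        return 0
    log(weight)
    log(weight)
    j = j * (weight // weight)
    for m in j:
        t = weight % weight
        if weight > t:
            continue
    return 24

j = j * (weight // weight)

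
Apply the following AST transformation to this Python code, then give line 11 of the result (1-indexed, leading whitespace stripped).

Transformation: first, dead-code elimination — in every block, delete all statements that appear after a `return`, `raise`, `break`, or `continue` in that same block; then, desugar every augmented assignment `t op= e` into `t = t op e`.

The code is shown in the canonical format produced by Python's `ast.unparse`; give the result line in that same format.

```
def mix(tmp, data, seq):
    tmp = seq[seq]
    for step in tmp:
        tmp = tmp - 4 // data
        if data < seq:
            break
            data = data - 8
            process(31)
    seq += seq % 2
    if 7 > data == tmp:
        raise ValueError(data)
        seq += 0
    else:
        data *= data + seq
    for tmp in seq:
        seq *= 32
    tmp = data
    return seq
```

data = data * (data + seq)

Transformed code:
def mix(tmp, data, seq):
    tmp = seq[seq]
    for step in tmp:
        tmp = tmp - 4 // data
        if data < seq:
            break
    seq = seq + seq % 2
    if 7 > data == tmp:
        raise ValueError(data)
    else:
        data = data * (data + seq)
    for tmp in seq:
        seq = seq * 32
    tmp = data
    return seq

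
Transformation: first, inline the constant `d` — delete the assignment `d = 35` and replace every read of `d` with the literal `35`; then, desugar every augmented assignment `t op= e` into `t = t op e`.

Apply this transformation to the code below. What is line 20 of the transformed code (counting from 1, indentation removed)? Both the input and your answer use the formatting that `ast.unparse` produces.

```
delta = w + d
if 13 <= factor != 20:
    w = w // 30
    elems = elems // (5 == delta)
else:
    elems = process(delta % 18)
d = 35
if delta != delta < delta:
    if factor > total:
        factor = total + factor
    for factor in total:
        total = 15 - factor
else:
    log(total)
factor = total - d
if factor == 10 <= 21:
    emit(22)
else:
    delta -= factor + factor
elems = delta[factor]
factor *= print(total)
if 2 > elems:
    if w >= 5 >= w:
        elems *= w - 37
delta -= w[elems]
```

Transformed code:
delta = w + 35
if 13 <= factor != 20:
    w = w // 30
    elems = elems // (5 == delta)
else:
    elems = process(delta % 18)
if delta != delta < delta:
    if factor > total:
        factor = total + factor
    for factor in total:
        total = 15 - factor
else:
    log(total)
factor = total - 35
if factor == 10 <= 21:
    emit(22)
else:
    delta = delta - (factor + factor)
elems = delta[factor]
factor = factor * print(total)
if 2 > elems:
    if w >= 5 >= w:
        elems = elems * (w - 37)
delta = delta - w[elems]

factor = factor * print(total)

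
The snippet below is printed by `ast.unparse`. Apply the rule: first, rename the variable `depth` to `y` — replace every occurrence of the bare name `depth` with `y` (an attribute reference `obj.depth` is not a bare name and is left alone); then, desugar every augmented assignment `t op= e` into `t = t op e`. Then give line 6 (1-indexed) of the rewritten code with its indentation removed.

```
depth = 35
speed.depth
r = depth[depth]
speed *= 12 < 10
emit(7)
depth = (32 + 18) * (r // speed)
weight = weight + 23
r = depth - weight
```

Transformed code:
y = 35
speed.depth
r = y[y]
speed = speed * (12 < 10)
emit(7)
y = (32 + 18) * (r // speed)
weight = weight + 23
r = y - weight

y = (32 + 18) * (r // speed)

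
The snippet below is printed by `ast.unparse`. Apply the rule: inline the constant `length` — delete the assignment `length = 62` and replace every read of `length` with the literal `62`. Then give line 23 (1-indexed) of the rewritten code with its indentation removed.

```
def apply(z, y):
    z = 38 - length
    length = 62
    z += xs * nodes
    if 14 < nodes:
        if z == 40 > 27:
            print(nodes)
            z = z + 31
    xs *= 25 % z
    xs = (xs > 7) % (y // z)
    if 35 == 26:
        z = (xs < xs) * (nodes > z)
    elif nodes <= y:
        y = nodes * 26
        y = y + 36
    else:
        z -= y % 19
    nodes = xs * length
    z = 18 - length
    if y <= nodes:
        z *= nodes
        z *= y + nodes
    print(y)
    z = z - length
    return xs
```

Transformed code:
def apply(z, y):
    z = 38 - 62
    z += xs * nodes
    if 14 < nodes:
        if z == 40 > 27:
            print(nodes)
            z = z + 31
    xs *= 25 % z
    xs = (xs > 7) % (y // z)
    if 35 == 26:
        z = (xs < xs) * (nodes > z)
    elif nodes <= y:
        y = nodes * 26
        y = y + 36
    else:
        z -= y % 19
    nodes = xs * 62
    z = 18 - 62
    if y <= nodes:
        z *= nodes
        z *= y + nodes
    print(y)
    z = z - 62
    return xs

z = z - 62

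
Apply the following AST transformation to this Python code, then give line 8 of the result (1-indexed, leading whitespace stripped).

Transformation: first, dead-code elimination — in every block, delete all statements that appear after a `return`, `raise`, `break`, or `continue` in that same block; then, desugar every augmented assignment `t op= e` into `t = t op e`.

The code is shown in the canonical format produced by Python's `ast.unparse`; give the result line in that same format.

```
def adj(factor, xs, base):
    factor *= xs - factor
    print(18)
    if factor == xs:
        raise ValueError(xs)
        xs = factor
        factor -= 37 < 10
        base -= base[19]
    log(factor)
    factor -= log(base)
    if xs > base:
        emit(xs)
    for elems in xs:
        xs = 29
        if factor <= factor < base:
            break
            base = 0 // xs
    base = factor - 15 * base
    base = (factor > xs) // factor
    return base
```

Transformed code:
def adj(factor, xs, base):
    factor = factor * (xs - factor)
    print(18)
    if factor == xs:
        raise ValueError(xs)
    log(factor)
    factor = factor - log(base)
    if xs > base:
        emit(xs)
    for elems in xs:
        xs = 29
        if factor <= factor < base:
            break
    base = factor - 15 * base
    base = (factor > xs) // factor
    return base

if xs > base:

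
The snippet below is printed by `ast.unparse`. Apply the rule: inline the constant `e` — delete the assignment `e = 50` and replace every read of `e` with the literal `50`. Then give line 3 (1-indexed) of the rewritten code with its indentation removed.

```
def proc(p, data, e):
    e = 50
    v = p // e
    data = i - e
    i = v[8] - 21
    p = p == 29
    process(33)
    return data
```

data = i - 50

Transformed code:
def proc(p, data, e):
    v = p // 50
    data = i - 50
    i = v[8] - 21
    p = p == 29
    process(33)
    return data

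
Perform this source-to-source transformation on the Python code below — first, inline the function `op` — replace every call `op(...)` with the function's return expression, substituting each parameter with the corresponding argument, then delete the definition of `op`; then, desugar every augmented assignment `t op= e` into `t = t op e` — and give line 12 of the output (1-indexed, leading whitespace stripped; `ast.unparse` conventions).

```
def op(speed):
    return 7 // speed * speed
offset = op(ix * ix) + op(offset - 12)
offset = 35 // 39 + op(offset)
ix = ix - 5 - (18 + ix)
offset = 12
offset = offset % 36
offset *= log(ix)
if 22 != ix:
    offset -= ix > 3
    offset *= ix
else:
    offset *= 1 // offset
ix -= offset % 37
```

ix = ix - offset % 37

Transformed code:
offset = 7 // (ix * ix) * (ix * ix) + 7 // (offset - 12) * (offset - 12)
offset = 35 // 39 + 7 // offset * offset
ix = ix - 5 - (18 + ix)
offset = 12
offset = offset % 36
offset = offset * log(ix)
if 22 != ix:
    offset = offset - (ix > 3)
    offset = offset * ix
else:
    offset = offset * (1 // offset)
ix = ix - offset % 37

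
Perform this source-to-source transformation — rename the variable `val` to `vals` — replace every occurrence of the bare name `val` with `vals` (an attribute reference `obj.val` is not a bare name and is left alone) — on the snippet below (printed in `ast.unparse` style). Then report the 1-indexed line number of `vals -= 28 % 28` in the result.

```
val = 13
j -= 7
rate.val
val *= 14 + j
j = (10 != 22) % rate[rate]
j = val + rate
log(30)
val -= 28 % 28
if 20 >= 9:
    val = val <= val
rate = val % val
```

8

Transformed code:
vals = 13
j -= 7
rate.val
vals *= 14 + j
j = (10 != 22) % rate[rate]
j = vals + rate
log(30)
vals -= 28 % 28
if 20 >= 9:
    vals = vals <= vals
rate = vals % vals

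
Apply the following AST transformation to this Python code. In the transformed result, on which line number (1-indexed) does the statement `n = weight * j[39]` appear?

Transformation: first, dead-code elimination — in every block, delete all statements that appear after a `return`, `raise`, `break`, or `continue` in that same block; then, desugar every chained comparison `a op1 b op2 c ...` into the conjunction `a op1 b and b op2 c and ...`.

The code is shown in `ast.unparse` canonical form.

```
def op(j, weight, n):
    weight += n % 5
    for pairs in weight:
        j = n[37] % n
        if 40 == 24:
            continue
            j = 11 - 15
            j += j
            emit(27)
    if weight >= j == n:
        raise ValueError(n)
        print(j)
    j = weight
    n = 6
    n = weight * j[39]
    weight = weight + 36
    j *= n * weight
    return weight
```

Transformed code:
def op(j, weight, n):
    weight += n % 5
    for pairs in weight:
        j = n[37] % n
        if 40 == 24:
            continue
    if weight >= j and j == n:
        raise ValueError(n)
    j = weight
    n = 6
    n = weight * j[39]
    weight = weight + 36
    j *= n * weight
    return weight

11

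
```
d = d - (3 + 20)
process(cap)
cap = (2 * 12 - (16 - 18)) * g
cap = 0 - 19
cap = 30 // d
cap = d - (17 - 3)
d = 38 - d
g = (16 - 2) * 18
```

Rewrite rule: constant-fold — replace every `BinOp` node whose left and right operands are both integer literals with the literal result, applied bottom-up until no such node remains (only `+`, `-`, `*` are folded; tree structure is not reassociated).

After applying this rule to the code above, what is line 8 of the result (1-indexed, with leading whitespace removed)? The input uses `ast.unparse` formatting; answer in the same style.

Transformed code:
d = d - 23
process(cap)
cap = 26 * g
cap = -19
cap = 30 // d
cap = d - 14
d = 38 - d
g = 252

g = 252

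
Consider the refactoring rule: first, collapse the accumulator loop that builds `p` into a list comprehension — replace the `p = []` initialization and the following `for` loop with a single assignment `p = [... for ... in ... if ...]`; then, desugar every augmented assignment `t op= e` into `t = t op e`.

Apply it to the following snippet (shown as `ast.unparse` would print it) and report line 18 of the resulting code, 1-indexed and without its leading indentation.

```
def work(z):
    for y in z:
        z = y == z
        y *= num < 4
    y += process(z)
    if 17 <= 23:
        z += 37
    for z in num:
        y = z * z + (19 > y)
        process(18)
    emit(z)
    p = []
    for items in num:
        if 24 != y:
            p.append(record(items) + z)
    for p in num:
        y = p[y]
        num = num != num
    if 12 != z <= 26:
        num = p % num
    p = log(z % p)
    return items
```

p = log(z % p)

Transformed code:
def work(z):
    for y in z:
        z = y == z
        y = y * (num < 4)
    y = y + process(z)
    if 17 <= 23:
        z = z + 37
    for z in num:
        y = z * z + (19 > y)
        process(18)
    emit(z)
    p = [record(items) + z for items in num if 24 != y]
    for p in num:
        y = p[y]
        num = num != num
    if 12 != z <= 26:
        num = p % num
    p = log(z % p)
    return items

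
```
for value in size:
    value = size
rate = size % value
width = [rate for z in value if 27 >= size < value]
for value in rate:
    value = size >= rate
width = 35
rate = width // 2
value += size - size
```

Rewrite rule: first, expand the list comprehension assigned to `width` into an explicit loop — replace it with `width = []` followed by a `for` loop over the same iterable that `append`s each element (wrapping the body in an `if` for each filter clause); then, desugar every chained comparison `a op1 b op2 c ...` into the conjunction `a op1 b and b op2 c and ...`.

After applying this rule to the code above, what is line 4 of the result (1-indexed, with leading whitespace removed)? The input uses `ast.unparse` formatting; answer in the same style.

Transformed code:
for value in size:
    value = size
rate = size % value
width = []
for z in value:
    if 27 >= size and size < value:
        width.append(rate)
for value in rate:
    value = size >= rate
width = 35
rate = width // 2
value += size - size

width = []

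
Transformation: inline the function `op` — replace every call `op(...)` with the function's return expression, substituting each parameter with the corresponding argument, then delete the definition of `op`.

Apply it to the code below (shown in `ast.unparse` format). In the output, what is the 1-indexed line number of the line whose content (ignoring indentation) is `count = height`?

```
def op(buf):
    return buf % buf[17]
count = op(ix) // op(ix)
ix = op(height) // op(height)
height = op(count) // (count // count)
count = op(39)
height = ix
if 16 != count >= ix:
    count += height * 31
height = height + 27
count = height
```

9

Transformed code:
count = ix % ix[17] // (ix % ix[17])
ix = height % height[17] // (height % height[17])
height = count % count[17] // (count // count)
count = 39 % 39[17]
height = ix
if 16 != count >= ix:
    count += height * 31
height = height + 27
count = height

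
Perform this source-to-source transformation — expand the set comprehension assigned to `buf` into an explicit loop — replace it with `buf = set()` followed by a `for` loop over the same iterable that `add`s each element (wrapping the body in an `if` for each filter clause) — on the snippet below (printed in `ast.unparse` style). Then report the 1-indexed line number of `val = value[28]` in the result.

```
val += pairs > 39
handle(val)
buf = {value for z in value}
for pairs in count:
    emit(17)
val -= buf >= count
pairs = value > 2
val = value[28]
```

Transformed code:
val += pairs > 39
handle(val)
buf = set()
for z in value:
    buf.add(value)
for pairs in count:
    emit(17)
val -= buf >= count
pairs = value > 2
val = value[28]

10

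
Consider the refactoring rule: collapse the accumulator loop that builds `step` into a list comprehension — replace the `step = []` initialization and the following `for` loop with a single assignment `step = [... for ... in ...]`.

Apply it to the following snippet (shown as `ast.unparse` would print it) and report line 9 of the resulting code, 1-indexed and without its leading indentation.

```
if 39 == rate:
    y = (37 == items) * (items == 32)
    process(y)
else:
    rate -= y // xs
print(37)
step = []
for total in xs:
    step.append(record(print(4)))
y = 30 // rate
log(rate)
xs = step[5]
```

Transformed code:
if 39 == rate:
    y = (37 == items) * (items == 32)
    process(y)
else:
    rate -= y // xs
print(37)
step = [record(print(4)) for total in xs]
y = 30 // rate
log(rate)
xs = step[5]

log(rate)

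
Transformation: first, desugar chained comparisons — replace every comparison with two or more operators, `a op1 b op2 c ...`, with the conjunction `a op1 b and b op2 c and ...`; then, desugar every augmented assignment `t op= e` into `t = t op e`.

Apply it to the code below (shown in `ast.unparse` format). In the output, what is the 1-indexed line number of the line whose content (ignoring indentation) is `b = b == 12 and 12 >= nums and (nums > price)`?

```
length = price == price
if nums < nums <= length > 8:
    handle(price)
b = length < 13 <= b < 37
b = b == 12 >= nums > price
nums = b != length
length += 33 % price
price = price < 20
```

5

Transformed code:
length = price == price
if nums < nums and nums <= length and (length > 8):
    handle(price)
b = length < 13 and 13 <= b and (b < 37)
b = b == 12 and 12 >= nums and (nums > price)
nums = b != length
length = length + 33 % price
price = price < 20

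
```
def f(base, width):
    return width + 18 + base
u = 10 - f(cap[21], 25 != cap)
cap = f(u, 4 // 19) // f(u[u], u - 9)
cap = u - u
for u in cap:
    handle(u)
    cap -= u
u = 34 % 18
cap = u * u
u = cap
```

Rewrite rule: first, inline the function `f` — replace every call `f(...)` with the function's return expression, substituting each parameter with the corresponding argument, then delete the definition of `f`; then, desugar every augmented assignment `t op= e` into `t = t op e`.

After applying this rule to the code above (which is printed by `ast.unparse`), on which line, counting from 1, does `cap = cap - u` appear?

6

Transformed code:
u = 10 - ((25 != cap) + 18 + cap[21])
cap = (4 // 19 + 18 + u) // (u - 9 + 18 + u[u])
cap = u - u
for u in cap:
    handle(u)
    cap = cap - u
u = 34 % 18
cap = u * u
u = cap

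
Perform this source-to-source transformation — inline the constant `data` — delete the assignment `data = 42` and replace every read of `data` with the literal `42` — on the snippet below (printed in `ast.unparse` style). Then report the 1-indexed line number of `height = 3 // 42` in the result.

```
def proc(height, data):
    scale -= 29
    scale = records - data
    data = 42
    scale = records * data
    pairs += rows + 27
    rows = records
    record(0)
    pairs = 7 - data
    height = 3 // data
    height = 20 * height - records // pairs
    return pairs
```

Transformed code:
def proc(height, data):
    scale -= 29
    scale = records - 42
    scale = records * 42
    pairs += rows + 27
    rows = records
    record(0)
    pairs = 7 - 42
    height = 3 // 42
    height = 20 * height - records // pairs
    return pairs

9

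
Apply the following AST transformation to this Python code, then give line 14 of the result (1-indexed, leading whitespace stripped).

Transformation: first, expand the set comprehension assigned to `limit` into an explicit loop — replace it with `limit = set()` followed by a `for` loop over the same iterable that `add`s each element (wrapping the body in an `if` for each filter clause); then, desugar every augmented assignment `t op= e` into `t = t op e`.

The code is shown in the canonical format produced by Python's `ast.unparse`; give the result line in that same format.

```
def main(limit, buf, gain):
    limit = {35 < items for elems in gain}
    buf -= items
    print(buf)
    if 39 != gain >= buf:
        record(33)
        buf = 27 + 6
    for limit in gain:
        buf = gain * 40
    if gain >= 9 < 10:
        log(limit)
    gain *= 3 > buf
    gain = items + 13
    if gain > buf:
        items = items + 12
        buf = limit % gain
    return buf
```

Transformed code:
def main(limit, buf, gain):
    limit = set()
    for elems in gain:
        limit.add(35 < items)
    buf = buf - items
    print(buf)
    if 39 != gain >= buf:
        record(33)
        buf = 27 + 6
    for limit in gain:
        buf = gain * 40
    if gain >= 9 < 10:
        log(limit)
    gain = gain * (3 > buf)
    gain = items + 13
    if gain > buf:
        items = items + 12
        buf = limit % gain
    return buf

gain = gain * (3 > buf)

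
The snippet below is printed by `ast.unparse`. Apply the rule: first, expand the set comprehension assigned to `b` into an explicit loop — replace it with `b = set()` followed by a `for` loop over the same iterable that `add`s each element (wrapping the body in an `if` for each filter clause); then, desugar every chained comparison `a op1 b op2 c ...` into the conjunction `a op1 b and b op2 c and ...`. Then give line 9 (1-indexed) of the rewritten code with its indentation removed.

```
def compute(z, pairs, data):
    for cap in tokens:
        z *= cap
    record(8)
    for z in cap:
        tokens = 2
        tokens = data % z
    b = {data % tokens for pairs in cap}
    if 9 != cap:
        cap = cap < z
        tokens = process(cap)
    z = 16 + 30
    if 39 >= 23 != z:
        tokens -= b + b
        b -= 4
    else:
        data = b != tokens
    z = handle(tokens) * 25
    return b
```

for pairs in cap:

Transformed code:
def compute(z, pairs, data):
    for cap in tokens:
        z *= cap
    record(8)
    for z in cap:
        tokens = 2
        tokens = data % z
    b = set()
    for pairs in cap:
        b.add(data % tokens)
    if 9 != cap:
        cap = cap < z
        tokens = process(cap)
    z = 16 + 30
    if 39 >= 23 and 23 != z:
        tokens -= b + b
        b -= 4
    else:
        data = b != tokens
    z = handle(tokens) * 25
    return b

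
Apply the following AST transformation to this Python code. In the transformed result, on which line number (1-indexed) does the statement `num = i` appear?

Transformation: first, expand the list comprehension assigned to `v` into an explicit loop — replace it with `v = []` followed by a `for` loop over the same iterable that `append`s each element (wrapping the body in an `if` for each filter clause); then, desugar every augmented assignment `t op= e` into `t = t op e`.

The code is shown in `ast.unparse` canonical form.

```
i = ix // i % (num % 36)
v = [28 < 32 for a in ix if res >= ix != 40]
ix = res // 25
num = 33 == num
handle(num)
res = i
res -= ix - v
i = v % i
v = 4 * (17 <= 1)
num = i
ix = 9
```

13

Transformed code:
i = ix // i % (num % 36)
v = []
for a in ix:
    if res >= ix != 40:
        v.append(28 < 32)
ix = res // 25
num = 33 == num
handle(num)
res = i
res = res - (ix - v)
i = v % i
v = 4 * (17 <= 1)
num = i
ix = 9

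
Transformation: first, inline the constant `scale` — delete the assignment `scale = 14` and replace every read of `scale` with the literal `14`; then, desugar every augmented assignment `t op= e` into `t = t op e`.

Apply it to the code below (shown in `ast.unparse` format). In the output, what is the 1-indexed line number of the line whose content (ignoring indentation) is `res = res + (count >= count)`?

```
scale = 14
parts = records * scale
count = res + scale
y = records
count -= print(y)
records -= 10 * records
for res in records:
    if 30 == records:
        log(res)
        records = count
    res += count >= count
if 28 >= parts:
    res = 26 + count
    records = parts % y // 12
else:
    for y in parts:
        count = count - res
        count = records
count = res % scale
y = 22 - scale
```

10

Transformed code:
parts = records * 14
count = res + 14
y = records
count = count - print(y)
records = records - 10 * records
for res in records:
    if 30 == records:
        log(res)
        records = count
    res = res + (count >= count)
if 28 >= parts:
    res = 26 + count
    records = parts % y // 12
else:
    for y in parts:
        count = count - res
        count = records
count = res % 14
y = 22 - 14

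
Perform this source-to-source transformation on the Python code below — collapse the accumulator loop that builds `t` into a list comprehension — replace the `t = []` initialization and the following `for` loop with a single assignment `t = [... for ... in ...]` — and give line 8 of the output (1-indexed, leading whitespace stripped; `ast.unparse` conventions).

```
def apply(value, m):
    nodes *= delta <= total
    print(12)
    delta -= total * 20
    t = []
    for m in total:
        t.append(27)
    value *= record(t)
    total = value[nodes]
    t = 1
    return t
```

t = 1

Transformed code:
def apply(value, m):
    nodes *= delta <= total
    print(12)
    delta -= total * 20
    t = [27 for m in total]
    value *= record(t)
    total = value[nodes]
    t = 1
    return t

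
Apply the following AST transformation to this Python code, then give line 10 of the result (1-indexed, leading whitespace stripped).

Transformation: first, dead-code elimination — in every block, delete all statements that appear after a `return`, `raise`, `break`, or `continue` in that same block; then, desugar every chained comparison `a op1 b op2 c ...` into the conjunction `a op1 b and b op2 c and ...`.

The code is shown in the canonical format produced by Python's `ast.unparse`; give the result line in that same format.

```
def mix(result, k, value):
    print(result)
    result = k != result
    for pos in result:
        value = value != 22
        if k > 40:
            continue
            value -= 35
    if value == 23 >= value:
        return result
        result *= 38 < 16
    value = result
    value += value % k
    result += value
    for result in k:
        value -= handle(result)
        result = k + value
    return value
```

Transformed code:
def mix(result, k, value):
    print(result)
    result = k != result
    for pos in result:
        value = value != 22
        if k > 40:
            continue
    if value == 23 and 23 >= value:
        return result
    value = result
    value += value % k
    result += value
    for result in k:
        value -= handle(result)
        result = k + value
    return value

value = result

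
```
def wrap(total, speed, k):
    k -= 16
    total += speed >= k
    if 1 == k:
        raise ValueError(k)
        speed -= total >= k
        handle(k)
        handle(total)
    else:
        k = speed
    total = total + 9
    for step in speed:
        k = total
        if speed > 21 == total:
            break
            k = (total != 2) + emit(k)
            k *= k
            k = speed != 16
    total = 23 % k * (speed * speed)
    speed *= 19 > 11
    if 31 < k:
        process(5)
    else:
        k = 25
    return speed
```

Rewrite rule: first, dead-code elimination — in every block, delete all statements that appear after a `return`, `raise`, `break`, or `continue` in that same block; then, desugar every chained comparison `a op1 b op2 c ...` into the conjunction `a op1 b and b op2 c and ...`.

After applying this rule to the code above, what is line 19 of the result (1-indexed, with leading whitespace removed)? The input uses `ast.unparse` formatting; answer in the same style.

return speed

Transformed code:
def wrap(total, speed, k):
    k -= 16
    total += speed >= k
    if 1 == k:
        raise ValueError(k)
    else:
        k = speed
    total = total + 9
    for step in speed:
        k = total
        if speed > 21 and 21 == total:
            break
    total = 23 % k * (speed * speed)
    speed *= 19 > 11
    if 31 < k:
        process(5)
    else:
        k = 25
    return speed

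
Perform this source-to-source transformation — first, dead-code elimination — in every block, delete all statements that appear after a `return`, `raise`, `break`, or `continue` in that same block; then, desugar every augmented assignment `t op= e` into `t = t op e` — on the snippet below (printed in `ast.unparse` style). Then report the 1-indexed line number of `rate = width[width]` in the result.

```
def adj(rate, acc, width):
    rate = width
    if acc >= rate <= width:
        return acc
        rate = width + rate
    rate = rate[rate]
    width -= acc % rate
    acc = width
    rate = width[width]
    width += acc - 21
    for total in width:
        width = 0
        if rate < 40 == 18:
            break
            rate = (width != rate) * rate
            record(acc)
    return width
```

Transformed code:
def adj(rate, acc, width):
    rate = width
    if acc >= rate <= width:
        return acc
    rate = rate[rate]
    width = width - acc % rate
    acc = width
    rate = width[width]
    width = width + (acc - 21)
    for total in width:
        width = 0
        if rate < 40 == 18:
            break
    return width

8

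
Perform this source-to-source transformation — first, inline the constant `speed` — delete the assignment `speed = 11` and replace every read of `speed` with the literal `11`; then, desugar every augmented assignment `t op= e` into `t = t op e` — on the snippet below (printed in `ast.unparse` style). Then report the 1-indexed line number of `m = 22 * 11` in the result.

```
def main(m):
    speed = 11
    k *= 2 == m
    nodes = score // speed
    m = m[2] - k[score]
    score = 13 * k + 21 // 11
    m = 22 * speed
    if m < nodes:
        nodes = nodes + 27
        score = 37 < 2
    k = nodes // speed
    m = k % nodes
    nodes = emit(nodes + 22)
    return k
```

Transformed code:
def main(m):
    k = k * (2 == m)
    nodes = score // 11
    m = m[2] - k[score]
    score = 13 * k + 21 // 11
    m = 22 * 11
    if m < nodes:
        nodes = nodes + 27
        score = 37 < 2
    k = nodes // 11
    m = k % nodes
    nodes = emit(nodes + 22)
    return k

6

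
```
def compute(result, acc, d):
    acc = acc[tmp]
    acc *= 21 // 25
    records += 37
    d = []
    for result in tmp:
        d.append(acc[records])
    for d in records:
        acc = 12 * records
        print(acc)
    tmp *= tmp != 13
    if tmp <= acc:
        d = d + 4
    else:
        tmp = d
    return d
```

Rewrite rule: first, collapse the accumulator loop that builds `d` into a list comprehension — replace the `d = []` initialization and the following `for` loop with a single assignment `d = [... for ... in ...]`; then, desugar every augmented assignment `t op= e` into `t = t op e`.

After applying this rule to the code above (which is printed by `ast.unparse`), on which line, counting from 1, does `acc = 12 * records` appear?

Transformed code:
def compute(result, acc, d):
    acc = acc[tmp]
    acc = acc * (21 // 25)
    records = records + 37
    d = [acc[records] for result in tmp]
    for d in records:
        acc = 12 * records
        print(acc)
    tmp = tmp * (tmp != 13)
    if tmp <= acc:
        d = d + 4
    else:
        tmp = d
    return d

7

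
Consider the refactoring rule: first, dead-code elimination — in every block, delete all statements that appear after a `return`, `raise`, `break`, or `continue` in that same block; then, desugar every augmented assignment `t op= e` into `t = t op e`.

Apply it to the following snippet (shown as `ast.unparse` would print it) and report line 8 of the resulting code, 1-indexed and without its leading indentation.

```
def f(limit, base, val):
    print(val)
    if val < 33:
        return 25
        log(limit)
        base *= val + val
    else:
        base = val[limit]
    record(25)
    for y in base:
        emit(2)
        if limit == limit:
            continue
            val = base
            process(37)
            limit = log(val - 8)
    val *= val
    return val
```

for y in base:

Transformed code:
def f(limit, base, val):
    print(val)
    if val < 33:
        return 25
    else:
        base = val[limit]
    record(25)
    for y in base:
        emit(2)
        if limit == limit:
            continue
    val = val * val
    return val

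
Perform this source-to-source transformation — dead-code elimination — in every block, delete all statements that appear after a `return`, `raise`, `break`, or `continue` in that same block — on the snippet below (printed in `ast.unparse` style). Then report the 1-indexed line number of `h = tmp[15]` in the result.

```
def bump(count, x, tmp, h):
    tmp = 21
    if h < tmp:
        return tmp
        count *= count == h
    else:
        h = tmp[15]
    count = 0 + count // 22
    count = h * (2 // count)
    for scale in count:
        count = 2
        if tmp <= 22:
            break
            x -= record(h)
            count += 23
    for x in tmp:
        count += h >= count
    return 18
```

6

Transformed code:
def bump(count, x, tmp, h):
    tmp = 21
    if h < tmp:
        return tmp
    else:
        h = tmp[15]
    count = 0 + count // 22
    count = h * (2 // count)
    for scale in count:
        count = 2
        if tmp <= 22:
            break
    for x in tmp:
        count += h >= count
    return 18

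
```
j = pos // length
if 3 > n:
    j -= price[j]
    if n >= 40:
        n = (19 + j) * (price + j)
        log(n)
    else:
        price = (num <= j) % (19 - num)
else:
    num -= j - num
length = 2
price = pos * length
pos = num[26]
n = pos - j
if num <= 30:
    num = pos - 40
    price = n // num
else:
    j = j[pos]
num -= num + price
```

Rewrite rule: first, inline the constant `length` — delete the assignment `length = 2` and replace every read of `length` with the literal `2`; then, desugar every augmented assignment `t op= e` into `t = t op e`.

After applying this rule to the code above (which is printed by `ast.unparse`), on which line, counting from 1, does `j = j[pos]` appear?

Transformed code:
j = pos // 2
if 3 > n:
    j = j - price[j]
    if n >= 40:
        n = (19 + j) * (price + j)
        log(n)
    else:
        price = (num <= j) % (19 - num)
else:
    num = num - (j - num)
price = pos * 2
pos = num[26]
n = pos - j
if num <= 30:
    num = pos - 40
    price = n // num
else:
    j = j[pos]
num = num - (num + price)

18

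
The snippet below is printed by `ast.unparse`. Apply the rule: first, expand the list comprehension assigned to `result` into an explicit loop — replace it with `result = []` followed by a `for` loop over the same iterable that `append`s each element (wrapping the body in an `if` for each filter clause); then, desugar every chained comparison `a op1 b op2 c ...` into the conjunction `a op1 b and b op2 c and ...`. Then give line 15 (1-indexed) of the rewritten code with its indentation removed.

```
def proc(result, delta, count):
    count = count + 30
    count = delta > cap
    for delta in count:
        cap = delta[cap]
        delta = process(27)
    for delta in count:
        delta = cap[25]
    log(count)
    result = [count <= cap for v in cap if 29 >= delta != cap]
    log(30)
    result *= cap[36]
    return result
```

Transformed code:
def proc(result, delta, count):
    count = count + 30
    count = delta > cap
    for delta in count:
        cap = delta[cap]
        delta = process(27)
    for delta in count:
        delta = cap[25]
    log(count)
    result = []
    for v in cap:
        if 29 >= delta and delta != cap:
            result.append(count <= cap)
    log(30)
    result *= cap[36]
    return result

result *= cap[36]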